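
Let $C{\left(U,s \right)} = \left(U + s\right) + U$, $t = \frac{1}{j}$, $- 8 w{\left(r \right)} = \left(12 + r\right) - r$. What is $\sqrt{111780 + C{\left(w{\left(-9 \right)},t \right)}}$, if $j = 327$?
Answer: $\frac{2 \sqrt{2988050790}}{327} \approx 334.33$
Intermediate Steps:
$w{\left(r \right)} = - \frac{3}{2}$ ($w{\left(r \right)} = - \frac{\left(12 + r\right) - r}{8} = \left(- \frac{1}{8}\right) 12 = - \frac{3}{2}$)
$t = \frac{1}{327} \approx 0.0030581$
$C{\left(U,s \right)} = s + 2 U$
$\sqrt{111780 + C{\left(w{\left(-9 \right)},t \right)}} = \sqrt{111780 + \left(\frac{1}{327} + 2 \left(- \frac{3}{2}\right)\right)} = \sqrt{111780 + \left(\frac{1}{327} - 3\right)} = \sqrt{111780 - \frac{980}{327}} = \sqrt{\frac{36551080}{327}} = \frac{2 \sqrt{2988050790}}{327}$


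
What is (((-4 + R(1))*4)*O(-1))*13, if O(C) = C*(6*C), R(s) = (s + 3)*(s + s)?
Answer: 1248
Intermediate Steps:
R(s) = 2*s*(3 + s) (R(s) = (3 + s)*(2*s) = 2*s*(3 + s))
O(C) = 6*C²
(((-4 + R(1))*4)*O(-1))*13 = (((-4 + 2*1*(3 + 1))*4)*(6*(-1)²))*13 = (((-4 + 2*1*4)*4)*(6*1))*13 = (((-4 + 8)*4)*6)*13 = ((4*4)*6)*13 = (16*6)*13 = 96*13 = 1248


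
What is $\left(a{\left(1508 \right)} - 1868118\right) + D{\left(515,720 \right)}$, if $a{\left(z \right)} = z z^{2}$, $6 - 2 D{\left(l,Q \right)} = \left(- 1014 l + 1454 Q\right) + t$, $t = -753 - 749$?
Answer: $3427158813$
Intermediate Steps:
$t = -1502$ ($t = -753 - 749 = -1502$)
$D{\left(l,Q \right)} = 754 - 727 Q + 507 l$ ($D{\left(l,Q \right)} = 3 - \frac{\left(- 1014 l + 1454 Q\right) - 1502}{2} = 3 - \frac{-1502 - 1014 l + 1454 Q}{2} = 3 + \left(751 - 727 Q + 507 l\right) = 754 - 727 Q + 507 l$)
$a{\left(z \right)} = z^{3}$
$\left(a{\left(1508 \right)} - 1868118\right) + D{\left(515,720 \right)} = \left(1508^{3} - 1868118\right) + \left(754 - 523440 + 507 \cdot 515\right) = \left(3429288512 - 1868118\right) + \left(754 - 523440 + 261105\right) = 3427420394 - 261581 = 3427158813$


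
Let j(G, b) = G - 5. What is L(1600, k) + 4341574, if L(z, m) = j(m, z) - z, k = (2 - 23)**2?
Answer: 4340410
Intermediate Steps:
j(G, b) = -5 + G
k = 441 (k = (-21)**2 = 441)
L(z, m) = -5 + m - z (L(z, m) = (-5 + m) - z = -5 + m - z)
L(1600, k) + 4341574 = (-5 + 441 - 1*1600) + 4341574 = (-5 + 441 - 1600) + 4341574 = -1164 + 4341574 = 4340410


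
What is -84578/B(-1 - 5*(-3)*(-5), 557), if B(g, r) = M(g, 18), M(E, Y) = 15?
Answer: -84578/15 ≈ -5638.5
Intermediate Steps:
B(g, r) = 15
-84578/B(-1 - 5*(-3)*(-5), 557) = -84578/15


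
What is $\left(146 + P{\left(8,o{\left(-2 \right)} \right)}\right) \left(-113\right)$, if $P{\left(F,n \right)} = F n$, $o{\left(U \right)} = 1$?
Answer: $-17402$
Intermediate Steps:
$\left(146 + P{\left(8,o{\left(-2 \right)} \right)}\right) \left(-113\right) = \left(146 + 8 \cdot 1\right) \left(-113\right) = \left(146 + 8\right) \left(-113\right) = 154 \left(-113\right) = -17402$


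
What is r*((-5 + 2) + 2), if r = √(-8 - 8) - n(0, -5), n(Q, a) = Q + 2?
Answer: 2 - 4*I ≈ 2.0 - 4.0*I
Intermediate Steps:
n(Q, a) = 2 + Q
r = -2 + 4*I (r = √(-8 - 8) - (2 + 0) = √(-16) - 1*2 = 4*I - 2 = -2 + 4*I ≈ -2.0 + 4.0*I)
r*((-5 + 2) + 2) = (-2 + 4*I)*((-5 + 2) + 2) = (-2 + 4*I)*(-3 + 2) = (-2 + 4*I)*(-1) = 2 - 4*I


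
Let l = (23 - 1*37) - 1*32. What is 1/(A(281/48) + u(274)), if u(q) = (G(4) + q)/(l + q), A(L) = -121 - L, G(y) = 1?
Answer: -304/38197 ≈ -0.0079587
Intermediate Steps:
l = -46 (l = (23 - 37) - 32 = -14 - 32 = -46)
u(q) = (1 + q)/(-46 + q)
1/(A(281/48) + u(274)) = 1/((-121 - 281/48) + (1 + 274)/(-46 + 274)) = 1/((-121 - 281/48) + 275/228) = 1/(-6089/48 + 275/228) = 1/(-38197/304) = -304/38197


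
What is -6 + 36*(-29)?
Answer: -1050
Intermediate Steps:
-6 + 36*(-29) = -6 - 1044 = -1050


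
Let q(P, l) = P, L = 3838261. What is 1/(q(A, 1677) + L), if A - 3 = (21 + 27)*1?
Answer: 1/3838312 ≈ 2.6053e-7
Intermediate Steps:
A = 51 (A = 3 + (21 + 27)*1 = 3 + 48*1 = 3 + 48 = 51)
1/(q(A, 1677) + L) = 1/(51 + 3838261) = 1/3838312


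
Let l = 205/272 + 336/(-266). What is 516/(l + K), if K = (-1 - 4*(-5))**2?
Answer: 888896/621005 ≈ 1.4314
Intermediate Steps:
l = -2633/5168 (l = 205*(1/272) + 336*(-1/266) = 205/272 - 24/19 = -2633/5168 ≈ -0.50948)
K = 361 (K = (-1 + 20)**2 = 19**2 = 361)
516/(l + K) = 516/(-2633/5168 + 361) = 516/(1863015/5168) = 516*(5168/1863015) = 888896/621005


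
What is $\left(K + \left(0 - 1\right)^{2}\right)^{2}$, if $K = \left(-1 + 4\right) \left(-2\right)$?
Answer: $25$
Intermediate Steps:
$K = -6$ ($K = 3 \left(-2\right) = -6$)
$\left(K + \left(0 - 1\right)^{2}\right)^{2} = \left(-6 + \left(0 - 1\right)^{2}\right)^{2} = \left(-6 + \left(-1\right)^{2}\right)^{2} = \left(-6 + 1\right)^{2} = \left(-5\right)^{2} = 25$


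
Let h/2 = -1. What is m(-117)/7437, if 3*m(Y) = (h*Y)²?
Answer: 6084/2479 ≈ 2.4542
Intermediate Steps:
h = -2 (h = 2*(-1) = -2)
m(Y) = 4*Y²/3 (m(Y) = (-2*Y)²/3 = (4*Y²)/3 = 4*Y²/3)
m(-117)/7437 = ((4/3)*(-117)²)/7437 = ((4/3)*13689)*(1/7437) = 18252*(1/7437) = 6084/2479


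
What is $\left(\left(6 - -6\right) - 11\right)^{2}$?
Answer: $1$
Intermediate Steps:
$\left(\left(6 - -6\right) - 11\right)^{2} = \left(\left(6 + 6\right) - 11\right)^{2} = \left(12 - 11\right)^{2} = 1^{2} = 1$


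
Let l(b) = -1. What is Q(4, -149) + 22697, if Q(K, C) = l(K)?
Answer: 22696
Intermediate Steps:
Q(K, C) = -1
Q(4, -149) + 22697 = -1 + 22697 = 22696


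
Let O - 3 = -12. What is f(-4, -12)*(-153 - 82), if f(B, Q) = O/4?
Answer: 2115/4 ≈ 528.75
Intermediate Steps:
O = -9 (O = 3 - 12 = -9)
f(B, Q) = -9/4
f(-4, -12)*(-153 - 82) = -9*(-153 - 82)/4 = -9/4*(-235) = 2115/4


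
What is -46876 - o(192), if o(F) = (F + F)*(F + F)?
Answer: -194332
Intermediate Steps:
o(F) = 4*F**2 (o(F) = (2*F)*(2*F) = 4*F**2)
-46876 - o(192) = -46876 - 4*192**2 = -46876 - 4*36864 = -46876 - 1*147456 = -46876 - 147456 = -194332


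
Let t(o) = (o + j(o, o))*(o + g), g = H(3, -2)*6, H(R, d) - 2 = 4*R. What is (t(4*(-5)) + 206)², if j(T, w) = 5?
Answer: 568516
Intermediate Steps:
H(R, d) = 2 + 4*R
g = 84 (g = (2 + 4*3)*6 = (2 + 12)*6 = 14*6 = 84)
t(o) = (5 + o)*(84 + o) (t(o) = (o + 5)*(o + 84) = (5 + o)*(84 + o))
(t(4*(-5)) + 206)² = ((420 + (4*(-5))² + 89*(4*(-5))) + 206)² = ((420 + (-20)² + 89*(-20)) + 206)² = ((420 + 400 - 1780) + 206)² = (-960 + 206)² = (-754)² = 568516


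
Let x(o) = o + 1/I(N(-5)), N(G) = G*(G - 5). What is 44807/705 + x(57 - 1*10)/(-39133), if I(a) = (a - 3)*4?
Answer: 7013596769/110355060 ≈ 63.555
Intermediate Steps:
N(G) = G*(-5 + G)
I(a) = -12 + 4*a (I(a) = (-3 + a)*4 = -12 + 4*a)
x(o) = 1/188 + o (x(o) = o + 1/(-12 + 4*(-5*(-5 - 5))) = o + 1/(-12 + 4*(-5*(-10))) = o + 1/(-12 + 4*50) = o + 1/(-12 + 200) = o + 1/188 = 1/188 + o)
44807/705 + x(57 - 1*10)/(-39133) = 44807/705 + (1/188 + (57 - 1*10))/(-39133) = 44807*(1/705) + (1/188 + (57 - 10))*(-1/39133) = 44807/705 + (1/188 + 47)*(-1/39133) = 44807/705 + (8837/188)*(-1/39133) = 44807/705 - 8837/7357004 = 7013596769/110355060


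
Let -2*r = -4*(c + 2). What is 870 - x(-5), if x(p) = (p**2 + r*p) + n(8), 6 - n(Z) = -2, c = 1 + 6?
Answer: 927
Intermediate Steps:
c = 7
n(Z) = 8 (n(Z) = 6 - 1*(-2) = 6 + 2 = 8)
r = 18 (r = -(-2)*(7 + 2) = -(-2)*9 = -1/2*(-36) = 18)
x(p) = 8 + p**2 + 18*p (x(p) = (p**2 + 18*p) + 8 = 8 + p**2 + 18*p)
870 - x(-5) = 870 - (8 + (-5)**2 + 18*(-5)) = 870 - (8 + 25 - 90) = 870 - 1*(-57) = 870 + 57 = 927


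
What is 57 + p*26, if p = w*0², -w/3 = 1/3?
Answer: 57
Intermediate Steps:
w = -1 (w = -3/3 = -3*⅓ = -1)
p = 0 (p = -1*0² = -1*0 = 0)
57 + p*26 = 57 + 0*26 = 57 + 0 = 57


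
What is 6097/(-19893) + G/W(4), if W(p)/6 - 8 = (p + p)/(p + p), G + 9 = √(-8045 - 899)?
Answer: -6275/13262 + 2*I*√559/27 ≈ -0.47316 + 1.7513*I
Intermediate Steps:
G = -9 + 4*I*√559 (G = -9 + √(-8045 - 899) = -9 + √(-8944) = -9 + 4*I*√559 ≈ -9.0 + 94.573*I)
W(p) = 54 (W(p) = 48 + 6*((p + p)/(p + p)) = 48 + 6*((2*p)/((2*p))) = 48 + 6*((2*p)*(1/(2*p))) = 48 + 6*1 = 48 + 6 = 54)
6097/(-19893) + G/W(4) = 6097/(-19893) + (-9 + 4*I*√559)/54 = 6097*(-1/19893) + (-9 + 4*I*√559)*(1/54) = -6097/19893 + (-⅙ + 2*I*√559/27) = -6275/13262 + 2*I*√559/27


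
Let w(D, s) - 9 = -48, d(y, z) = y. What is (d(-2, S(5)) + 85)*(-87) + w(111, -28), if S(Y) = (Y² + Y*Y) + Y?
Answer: -7260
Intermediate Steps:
S(Y) = Y + 2*Y² (S(Y) = (Y² + Y²) + Y = 2*Y² + Y = Y + 2*Y²)
w(D, s) = -39 (w(D, s) = 9 - 48 = -39)
(d(-2, S(5)) + 85)*(-87) + w(111, -28) = (-2 + 85)*(-87) - 39 = 83*(-87) - 39 = -7221 - 39 = -7260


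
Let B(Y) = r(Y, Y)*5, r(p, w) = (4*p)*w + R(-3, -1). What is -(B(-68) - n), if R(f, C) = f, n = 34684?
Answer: -57781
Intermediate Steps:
r(p, w) = -3 + 4*p*w (r(p, w) = (4*p)*w - 3 = 4*p*w - 3 = -3 + 4*p*w)
B(Y) = -15 + 20*Y² (B(Y) = (-3 + 4*Y*Y)*5 = (-3 + 4*Y²)*5 = -15 + 20*Y²)
-(B(-68) - n) = -((-15 + 20*(-68)²) - 1*34684) = -((-15 + 20*4624) - 34684) = -((-15 + 92480) - 34684) = -(92465 - 34684) = -1*57781 = -57781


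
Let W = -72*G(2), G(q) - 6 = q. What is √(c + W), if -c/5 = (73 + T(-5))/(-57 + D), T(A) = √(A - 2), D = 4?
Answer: √(-1598639 + 265*I*√7)/53 ≈ 0.0052314 + 23.856*I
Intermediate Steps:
T(A) = √(-2 + A)
G(q) = 6 + q
c = 365/53 + 5*I*√7/53 (c = -5*(73 + √(-2 - 5))/(-57 + 4) = -5*(73 + √(-7))/(-53) = -5*(73 + I*√7)*(-1)/53 = -5*(-73/53 - I*√7/53) = 365/53 + 5*I*√7/53 ≈ 6.8868 + 0.2496*I)
W = -576 (W = -72*(6 + 2) = -72*8 = -576)
√(c + W) = √((365/53 + 5*I*√7/53) - 576) = √(-30163/53 + 5*I*√7/53)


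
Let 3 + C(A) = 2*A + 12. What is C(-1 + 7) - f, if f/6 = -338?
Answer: 2049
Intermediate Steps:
f = -2028 (f = 6*(-338) = -2028)
C(A) = 9 + 2*A (C(A) = -3 + (2*A + 12) = -3 + (12 + 2*A) = 9 + 2*A)
C(-1 + 7) - f = (9 + 2*(-1 + 7)) - 1*(-2028) = (9 + 2*6) + 2028 = (9 + 12) + 2028 = 21 + 2028 = 2049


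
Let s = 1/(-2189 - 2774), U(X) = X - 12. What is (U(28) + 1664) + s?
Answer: 8337839/4963 ≈ 1680.0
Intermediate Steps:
U(X) = -12 + X
s = -1/4963 (s = 1/(-4963) = -1/4963 ≈ -0.00020149)
(U(28) + 1664) + s = ((-12 + 28) + 1664) - 1/4963 = (16 + 1664) - 1/4963 = 1680 - 1/4963 = 8337839/4963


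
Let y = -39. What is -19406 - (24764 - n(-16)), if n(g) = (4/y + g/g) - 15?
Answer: -1723180/39 ≈ -44184.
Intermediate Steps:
n(g) = -550/39 (n(g) = (4/(-39) + g/g) - 15 = (4*(-1/39) + 1) - 15 = (-4/39 + 1) - 15 = 35/39 - 15 = -550/39)
-19406 - (24764 - n(-16)) = -19406 - (24764 - 1*(-550/39)) = -19406 - (24764 + 550/39) = -19406 - 1*966346/39 = -19406 - 966346/39 = -1723180/39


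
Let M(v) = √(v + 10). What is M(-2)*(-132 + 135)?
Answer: 6*√2 ≈ 8.4853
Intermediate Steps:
M(v) = √(10 + v)
M(-2)*(-132 + 135) = √(10 - 2)*(-132 + 135) = √8*3 = (2*√2)*3 = 6*√2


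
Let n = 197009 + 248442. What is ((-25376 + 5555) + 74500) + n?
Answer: 500130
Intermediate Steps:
n = 445451
((-25376 + 5555) + 74500) + n = ((-25376 + 5555) + 74500) + 445451 = (-19821 + 74500) + 445451 = 54679 + 445451 = 500130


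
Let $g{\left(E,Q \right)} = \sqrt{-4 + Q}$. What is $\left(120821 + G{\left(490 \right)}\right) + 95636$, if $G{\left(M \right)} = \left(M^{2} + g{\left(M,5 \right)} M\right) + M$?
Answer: $457537$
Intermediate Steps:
$G{\left(M \right)} = M^{2} + 2 M$ ($G{\left(M \right)} = \left(M^{2} + \sqrt{-4 + 5} M\right) + M = \left(M^{2} + \sqrt{1} M\right) + M = \left(M^{2} + 1 M\right) + M = \left(M^{2} + M\right) + M = \left(M + M^{2}\right) + M = M^{2} + 2 M$)
$\left(120821 + G{\left(490 \right)}\right) + 95636 = \left(120821 + 490 \left(2 + 490\right)\right) + 95636 = \left(120821 + 490 \cdot 492\right) + 95636 = \left(120821 + 241080\right) + 95636 = 361901 + 95636 = 457537$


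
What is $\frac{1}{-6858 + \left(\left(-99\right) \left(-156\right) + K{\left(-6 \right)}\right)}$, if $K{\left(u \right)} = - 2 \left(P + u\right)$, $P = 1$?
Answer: $\frac{1}{8596} \approx 0.00011633$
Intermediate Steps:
$K{\left(u \right)} = -2 - 2 u$ ($K{\left(u \right)} = - 2 \left(1 + u\right) = -2 - 2 u$)
$\frac{1}{-6858 + \left(\left(-99\right) \left(-156\right) + K{\left(-6 \right)}\right)} = \frac{1}{-6858 - -15454} = \frac{1}{-6858 + \left(15444 + \left(-2 + 12\right)\right)} = \frac{1}{-6858 + \left(15444 + 10\right)} = \frac{1}{-6858 + 15454} = \frac{1}{8596}$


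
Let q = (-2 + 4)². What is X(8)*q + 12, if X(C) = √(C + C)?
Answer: 28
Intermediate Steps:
X(C) = √2*√C (X(C) = √(2*C) = √2*√C)
q = 4 (q = 2² = 4)
X(8)*q + 12 = (√2*√8)*4 + 12 = (√2*(2*√2))*4 + 12 = 4*4 + 12 = 16 + 12 = 28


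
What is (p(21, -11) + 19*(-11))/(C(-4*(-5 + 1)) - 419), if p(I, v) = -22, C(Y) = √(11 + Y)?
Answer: 96789/175534 + 693*√3/175534 ≈ 0.55824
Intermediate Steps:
(p(21, -11) + 19*(-11))/(C(-4*(-5 + 1)) - 419) = (-22 + 19*(-11))/(√(11 - 4*(-5 + 1)) - 419) = (-22 - 209)/(√(11 - 4*(-4)) - 419) = -231/(√(11 + 16) - 419) = -231/(√27 - 419) = -231/(3*√3 - 419) = -231/(-419 + 3*√3)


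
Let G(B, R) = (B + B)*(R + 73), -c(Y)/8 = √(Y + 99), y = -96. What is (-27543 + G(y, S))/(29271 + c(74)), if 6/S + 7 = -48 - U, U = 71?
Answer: -8513441079/5997462583 - 2326792*√173/5997462583 ≈ -1.4246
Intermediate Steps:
S = -1/21 (S = 6/(-7 + (-48 - 1*71)) = 6/(-7 + (-48 - 71)) = 6/(-7 - 119) = 6/(-126) = 6*(-1/126) = -1/21 ≈ -0.047619)
c(Y) = -8*√(99 + Y) (c(Y) = -8*√(Y + 99) = -8*√(99 + Y))
G(B, R) = 2*B*(73 + R) (G(B, R) = (2*B)*(73 + R) = 2*B*(73 + R))
(-27543 + G(y, S))/(29271 + c(74)) = (-27543 + 2*(-96)*(73 - 1/21))/(29271 - 8*√(99 + 74)) = (-27543 + 2*(-96)*(1532/21))/(29271 - 8*√173) = (-27543 - 98048/7)/(29271 - 8*√173) = -290849/(7*(29271 - 8*√173))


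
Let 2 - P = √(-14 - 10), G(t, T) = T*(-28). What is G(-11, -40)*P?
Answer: 2240 - 2240*I*√6 ≈ 2240.0 - 5486.9*I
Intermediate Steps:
G(t, T) = -28*T
P = 2 - 2*I*√6 (P = 2 - √(-14 - 10) = 2 - √(-24) = 2 - 2*I*√6 ≈ 2.0 - 4.899*I)
G(-11, -40)*P = (-28*(-40))*(2 - 2*I*√6) = 1120*(2 - 2*I*√6) = 2240 - 2240*I*√6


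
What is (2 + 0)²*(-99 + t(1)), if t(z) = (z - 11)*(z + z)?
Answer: -476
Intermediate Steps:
t(z) = 2*z*(-11 + z) (t(z) = (-11 + z)*(2*z) = 2*z*(-11 + z))
(2 + 0)²*(-99 + t(1)) = (2 + 0)²*(-99 + 2*1*(-11 + 1)) = 2²*(-99 + 2*1*(-10)) = 4*(-99 - 20) = 4*(-119) = -476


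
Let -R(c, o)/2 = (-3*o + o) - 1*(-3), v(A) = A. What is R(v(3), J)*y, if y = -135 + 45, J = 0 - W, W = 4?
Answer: 1980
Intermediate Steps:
J = -4 (J = 0 - 1*4 = 0 - 4 = -4)
y = -90
R(c, o) = -6 + 4*o (R(c, o) = -2*((-3*o + o) - 1*(-3)) = -2*(-2*o + 3) = -2*(3 - 2*o) = -6 + 4*o)
R(v(3), J)*y = (-6 + 4*(-4))*(-90) = (-6 - 16)*(-90) = -22*(-90) = 1980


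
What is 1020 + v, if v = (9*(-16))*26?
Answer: -2724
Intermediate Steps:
v = -3744 (v = -144*26 = -3744)
1020 + v = 1020 - 3744 = -2724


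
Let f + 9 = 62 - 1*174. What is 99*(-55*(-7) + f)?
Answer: 26136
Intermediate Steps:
f = -121 (f = -9 + (62 - 1*174) = -9 + (62 - 174) = -9 - 112 = -121)
99*(-55*(-7) + f) = 99*(-55*(-7) - 121) = 99*(385 - 121) = 99*264 = 26136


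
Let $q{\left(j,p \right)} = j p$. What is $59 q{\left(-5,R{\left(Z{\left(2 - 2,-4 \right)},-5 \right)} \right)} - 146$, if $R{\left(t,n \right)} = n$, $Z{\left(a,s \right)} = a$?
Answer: $1329$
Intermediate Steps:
$59 q{\left(-5,R{\left(Z{\left(2 - 2,-4 \right)},-5 \right)} \right)} - 146 = 59 \left(\left(-5\right) \left(-5\right)\right) - 146 = 59 \cdot 25 - 146 = 1475 - 146 = 1329$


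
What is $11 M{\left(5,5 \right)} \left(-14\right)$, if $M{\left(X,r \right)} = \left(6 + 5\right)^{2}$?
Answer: $-18634$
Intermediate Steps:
$M{\left(X,r \right)} = 121$ ($M{\left(X,r \right)} = 11^{2} = 121$)
$11 M{\left(5,5 \right)} \left(-14\right) = 11 \cdot 121 \left(-14\right) = 1331 \left(-14\right) = -18634$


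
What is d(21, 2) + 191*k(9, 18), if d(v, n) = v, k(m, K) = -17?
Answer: -3226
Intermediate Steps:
d(21, 2) + 191*k(9, 18) = 21 + 191*(-17) = 21 - 3247 = -3226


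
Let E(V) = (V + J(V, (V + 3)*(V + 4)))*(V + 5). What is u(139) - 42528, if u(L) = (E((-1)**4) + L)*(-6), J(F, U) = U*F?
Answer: -44118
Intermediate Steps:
J(F, U) = F*U
E(V) = (5 + V)*(V + V*(3 + V)*(4 + V)) (E(V) = (V + V*((V + 3)*(V + 4)))*(V + 5) = (V + V*((3 + V)*(4 + V)))*(5 + V) = (V + V*(3 + V)*(4 + V))*(5 + V) = (5 + V)*(V + V*(3 + V)*(4 + V)))
u(L) = -756 - 6*L (u(L) = ((-1)**4*(65 + ((-1)**4)**3 + 12*((-1)**4)**2 + 48*(-1)**4) + L)*(-6) = (1*(65 + 1**3 + 12*1**2 + 48*1) + L)*(-6) = (1*(65 + 1 + 12*1 + 48) + L)*(-6) = (1*(65 + 1 + 12 + 48) + L)*(-6) = (1*126 + L)*(-6) = (126 + L)*(-6) = -756 - 6*L)
u(139) - 42528 = (-756 - 6*139) - 42528 = (-756 - 834) - 42528 = -1590 - 42528 = -44118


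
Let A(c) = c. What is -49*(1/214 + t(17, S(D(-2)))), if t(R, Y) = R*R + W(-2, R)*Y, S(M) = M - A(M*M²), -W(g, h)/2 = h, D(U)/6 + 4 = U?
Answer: 16618118377/214 ≈ 7.7655e+7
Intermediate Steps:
D(U) = -24 + 6*U
W(g, h) = -2*h
S(M) = M - M³ (S(M) = M - M*M² = M - M³)
t(R, Y) = R² - 2*R*Y (t(R, Y) = R*R + (-2*R)*Y = R² - 2*R*Y)
-49*(1/214 + t(17, S(D(-2)))) = -49*(1/214 + 17*(17 - 2*((-24 + 6*(-2)) - (-24 + 6*(-2))³))) = -49*(1/214 + 17*(17 - 2*((-24 - 12) - (-24 - 12)³))) = -49*(1/214 + 17*(17 - 2*(-36 - 1*(-36)³))) = -49*(1/214 + 17*(17 - 2*(-36 - 1*(-46656)))) = -49*(1/214 + 17*(17 - 2*(-36 + 46656))) = -49*(1/214 + 17*(17 - 2*46620)) = -49*(1/214 + 17*(17 - 93240)) = -49*(1/214 + 17*(-93223)) = -49*(1/214 - 1584791) = -49*(-339145273/214) = 16618118377/214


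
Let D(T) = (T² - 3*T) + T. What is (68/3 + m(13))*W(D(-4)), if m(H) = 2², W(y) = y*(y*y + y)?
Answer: 384000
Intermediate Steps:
D(T) = T² - 2*T
W(y) = y*(y + y²) (W(y) = y*(y² + y) = y*(y + y²))
m(H) = 4
(68/3 + m(13))*W(D(-4)) = (68/3 + 4)*((-4*(-2 - 4))²*(1 - 4*(-2 - 4))) = (68*(⅓) + 4)*((-4*(-6))²*(1 - 4*(-6))) = (68/3 + 4)*(24²*(1 + 24)) = 80*(576*25)/3 = (80/3)*14400 = 384000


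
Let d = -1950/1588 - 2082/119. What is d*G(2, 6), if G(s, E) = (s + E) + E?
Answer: -1769133/6749 ≈ -262.13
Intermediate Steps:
G(s, E) = s + 2*E (G(s, E) = (E + s) + E = s + 2*E)
d = -1769133/94486 (d = -1950*1/1588 - 2082*1/119 = -975/794 - 2082/119 = -1769133/94486 ≈ -18.724)
d*G(2, 6) = -1769133*(2 + 2*6)/94486 = -1769133*(2 + 12)/94486 = -1769133/94486*14 = -1769133/6749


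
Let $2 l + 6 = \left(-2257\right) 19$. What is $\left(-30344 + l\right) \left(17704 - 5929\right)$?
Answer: $- \frac{1219619175}{2} \approx -6.0981 \cdot 10^{8}$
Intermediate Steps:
$l = - \frac{42889}{2}$ ($l = -3 + \frac{\left(-2257\right) 19}{2} = -3 + \frac{1}{2} \left(-42883\right) = -3 - \frac{42883}{2} = - \frac{42889}{2} \approx -21445.0$)
$\left(-30344 + l\right) \left(17704 - 5929\right) = \left(-30344 - \frac{42889}{2}\right) \left(17704 - 5929\right) = \left(- \frac{103577}{2}\right) 11775 = - \frac{1219619175}{2}$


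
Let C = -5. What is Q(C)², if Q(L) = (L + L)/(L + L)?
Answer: 1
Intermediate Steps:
Q(L) = 1 (Q(L) = (2*L)/((2*L)) = (2*L)*(1/(2*L)) = 1)
Q(C)² = 1² = 1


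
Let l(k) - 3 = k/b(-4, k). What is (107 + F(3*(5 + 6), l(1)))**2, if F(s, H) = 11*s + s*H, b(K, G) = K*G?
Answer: 5031049/16 ≈ 3.1444e+5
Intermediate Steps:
b(K, G) = G*K
l(k) = 11/4 (l(k) = 3 + k/((k*(-4))) = 3 + k/((-4*k)) = 3 + k*(-1/(4*k)) = 3 - 1/4 = 11/4)
F(s, H) = 11*s + H*s
(107 + F(3*(5 + 6), l(1)))**2 = (107 + (3*(5 + 6))*(11 + 11/4))**2 = (107 + (3*11)*(55/4))**2 = (107 + 33*(55/4))**2 = (107 + 1815/4)**2 = (2243/4)**2 = 5031049/16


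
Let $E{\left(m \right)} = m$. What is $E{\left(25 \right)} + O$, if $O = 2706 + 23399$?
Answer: $26130$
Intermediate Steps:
$O = 26105$
$E{\left(25 \right)} + O = 25 + 26105 = 26130$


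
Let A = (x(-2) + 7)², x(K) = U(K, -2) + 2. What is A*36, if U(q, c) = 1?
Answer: 3600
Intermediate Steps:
x(K) = 3 (x(K) = 1 + 2 = 3)
A = 100 (A = (3 + 7)² = 10² = 100)
A*36 = 100*36 = 3600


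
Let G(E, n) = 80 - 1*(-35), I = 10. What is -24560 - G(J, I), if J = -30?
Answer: -24675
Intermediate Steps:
G(E, n) = 115 (G(E, n) = 80 + 35 = 115)
-24560 - G(J, I) = -24560 - 1*115 = -24560 - 115 = -24675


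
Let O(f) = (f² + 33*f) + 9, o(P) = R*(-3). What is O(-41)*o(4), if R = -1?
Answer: 1011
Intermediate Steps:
o(P) = 3 (o(P) = -1*(-3) = 3)
O(f) = 9 + f² + 33*f
O(-41)*o(4) = (9 + (-41)² + 33*(-41))*3 = (9 + 1681 - 1353)*3 = 337*3 = 1011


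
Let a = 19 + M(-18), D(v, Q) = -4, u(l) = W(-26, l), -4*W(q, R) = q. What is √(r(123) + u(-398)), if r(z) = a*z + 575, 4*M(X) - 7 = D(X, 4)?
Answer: √12043/2 ≈ 54.870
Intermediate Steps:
W(q, R) = -q/4
u(l) = 13/2 (u(l) = -¼*(-26) = 13/2)
M(X) = ¾ (M(X) = 7/4 + (¼)*(-4) = 7/4 - 1 = ¾)
a = 79/4 (a = 19 + ¾ = 79/4 ≈ 19.750)
r(z) = 575 + 79*z/4 (r(z) = 79*z/4 + 575 = 575 + 79*z/4)
√(r(123) + u(-398)) = √((575 + (79/4)*123) + 13/2) = √((575 + 9717/4) + 13/2) = √(12017/4 + 13/2) = √(12043/4) = √12043/2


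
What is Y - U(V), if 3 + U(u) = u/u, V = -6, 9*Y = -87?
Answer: -23/3 ≈ -7.6667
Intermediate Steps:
Y = -29/3 (Y = (1/9)*(-87) = -29/3 ≈ -9.6667)
U(u) = -2 (U(u) = -3 + u/u = -3 + 1 = -2)
Y - U(V) = -29/3 - 1*(-2) = -29/3 + 2 = -23/3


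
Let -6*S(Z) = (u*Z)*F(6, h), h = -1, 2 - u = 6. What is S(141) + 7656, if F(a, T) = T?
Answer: 7562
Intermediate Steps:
u = -4 (u = 2 - 1*6 = 2 - 6 = -4)
S(Z) = -2*Z/3 (S(Z) = -(-4*Z)*(-1)/6 = -2*Z/3)
S(141) + 7656 = -⅔*141 + 7656 = -94 + 7656 = 7562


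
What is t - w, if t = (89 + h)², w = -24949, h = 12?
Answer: 35150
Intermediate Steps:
t = 10201 (t = (89 + 12)² = 101² = 10201)
t - w = 10201 - 1*(-24949) = 10201 + 24949 = 35150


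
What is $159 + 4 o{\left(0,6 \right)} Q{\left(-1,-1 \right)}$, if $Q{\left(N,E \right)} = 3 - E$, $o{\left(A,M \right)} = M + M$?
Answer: $351$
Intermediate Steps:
$o{\left(A,M \right)} = 2 M$
$159 + 4 o{\left(0,6 \right)} Q{\left(-1,-1 \right)} = 159 + 4 \cdot 2 \cdot 6 \left(3 - -1\right) = 159 + 4 \cdot 12 \left(3 + 1\right) = 159 + 4 \cdot 12 \cdot 4 = 159 + 4 \cdot 48 = 159 + 192 = 351$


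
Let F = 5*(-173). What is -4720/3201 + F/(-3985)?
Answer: -3208067/2551197 ≈ -1.2575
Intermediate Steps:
F = -865
-4720/3201 + F/(-3985) = -4720/3201 - 865/(-3985) = -4720*1/3201 - 865*(-1/3985) = -4720/3201 + 173/797 = -3208067/2551197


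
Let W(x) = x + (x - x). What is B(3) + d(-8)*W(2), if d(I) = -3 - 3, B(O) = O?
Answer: -9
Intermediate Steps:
d(I) = -6
W(x) = x (W(x) = x + 0 = x)
B(3) + d(-8)*W(2) = 3 - 6*2 = 3 - 12 = -9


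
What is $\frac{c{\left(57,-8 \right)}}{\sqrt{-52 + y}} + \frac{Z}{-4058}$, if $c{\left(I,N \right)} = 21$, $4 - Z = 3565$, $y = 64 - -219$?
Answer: $\frac{3561}{4058} + \frac{\sqrt{231}}{11} \approx 2.2592$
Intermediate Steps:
$y = 283$ ($y = 64 + 219 = 283$)
$Z = -3561$ ($Z = 4 - 3565 = -3561$)
$\frac{c{\left(57,-8 \right)}}{\sqrt{-52 + y}} + \frac{Z}{-4058} = \frac{21}{\sqrt{-52 + 283}} - \frac{3561}{-4058} = \frac{21}{\sqrt{231}} - - \frac{3561}{4058} = 21 \frac{\sqrt{231}}{231} + \frac{3561}{4058} = \frac{\sqrt{231}}{11} + \frac{3561}{4058} = \frac{3561}{4058} + \frac{\sqrt{231}}{11}$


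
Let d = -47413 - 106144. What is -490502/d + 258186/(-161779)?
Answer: 39706655456/24842297903 ≈ 1.5983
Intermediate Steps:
d = -153557
-490502/d + 258186/(-161779) = -490502/(-153557) + 258186/(-161779) = -490502*(-1/153557) + 258186*(-1/161779) = 490502/153557 - 258186/161779 = 39706655456/24842297903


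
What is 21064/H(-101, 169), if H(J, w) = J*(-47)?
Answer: 21064/4747 ≈ 4.4373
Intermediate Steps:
H(J, w) = -47*J
21064/H(-101, 169) = 21064/((-47*(-101))) = 21064/4747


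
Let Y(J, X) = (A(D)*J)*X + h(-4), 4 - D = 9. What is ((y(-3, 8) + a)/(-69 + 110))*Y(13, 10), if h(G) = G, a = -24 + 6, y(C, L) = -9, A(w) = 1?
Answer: -3402/41 ≈ -82.976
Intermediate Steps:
D = -5 (D = 4 - 1*9 = 4 - 9 = -5)
a = -18
Y(J, X) = -4 + J*X (Y(J, X) = (1*J)*X - 4 = J*X - 4 = -4 + J*X)
((y(-3, 8) + a)/(-69 + 110))*Y(13, 10) = ((-9 - 18)/(-69 + 110))*(-4 + 13*10) = (-27/41)*(-4 + 130) = -27*1/41*126 = -27/41*126 = -3402/41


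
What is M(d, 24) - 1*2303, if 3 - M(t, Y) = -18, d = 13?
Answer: -2282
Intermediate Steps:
M(t, Y) = 21 (M(t, Y) = 3 - 1*(-18) = 3 + 18 = 21)
M(d, 24) - 1*2303 = 21 - 1*2303 = 21 - 2303 = -2282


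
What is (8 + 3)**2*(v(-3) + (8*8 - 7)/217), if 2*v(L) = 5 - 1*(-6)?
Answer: 302621/434 ≈ 697.28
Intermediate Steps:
v(L) = 11/2 (v(L) = (5 - 1*(-6))/2 = (5 + 6)/2 = (1/2)*11 = 11/2)
(8 + 3)**2*(v(-3) + (8*8 - 7)/217) = (8 + 3)**2*(11/2 + (8*8 - 7)/217) = 11**2*(11/2 + (64 - 7)*(1/217)) = 121*(11/2 + 57*(1/217)) = 121*(11/2 + 57/217) = 121*(2501/434) = 302621/434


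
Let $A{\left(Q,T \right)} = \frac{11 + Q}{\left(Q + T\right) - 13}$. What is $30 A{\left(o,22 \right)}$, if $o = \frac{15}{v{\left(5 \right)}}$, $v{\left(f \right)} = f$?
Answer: $35$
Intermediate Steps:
$o = 3$ ($o = \frac{15}{5} = 15 \cdot \frac{1}{5} = 3$)
$A{\left(Q,T \right)} = \frac{11 + Q}{-13 + Q + T}$
$30 A{\left(o,22 \right)} = 30 \frac{11 + 3}{-13 + 3 + 22} = 30 \cdot \frac{1}{12} \cdot 14 = 30 \cdot \frac{7}{6} = 35$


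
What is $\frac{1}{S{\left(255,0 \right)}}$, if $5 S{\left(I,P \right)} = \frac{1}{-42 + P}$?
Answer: $-210$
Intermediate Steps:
$S{\left(I,P \right)} = \frac{1}{5 \left(-42 + P\right)}$
$\frac{1}{S{\left(255,0 \right)}} = \frac{1}{\frac{1}{5} \frac{1}{-42 + 0}} = \frac{1}{\frac{1}{5} \frac{1}{-42}} = \frac{1}{\frac{1}{5} \left(- \frac{1}{42}\right)} = \frac{1}{- \frac{1}{210}} = -210$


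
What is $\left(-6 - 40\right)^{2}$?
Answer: $2116$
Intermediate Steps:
$\left(-6 - 40\right)^{2} = \left(-46\right)^{2} = 2116$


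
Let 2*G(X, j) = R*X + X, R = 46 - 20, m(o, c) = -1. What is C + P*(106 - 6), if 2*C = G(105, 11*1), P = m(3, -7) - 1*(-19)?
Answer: 10035/4 ≈ 2508.8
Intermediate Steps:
R = 26
P = 18 (P = -1 - 1*(-19) = -1 + 19 = 18)
G(X, j) = 27*X/2 (G(X, j) = (26*X + X)/2 = (27*X)/2 = 27*X/2)
C = 2835/4 (C = ((27/2)*105)/2 = (½)*(2835/2) = 2835/4 ≈ 708.75)
C + P*(106 - 6) = 2835/4 + 18*(106 - 6) = 2835/4 + 18*100 = 2835/4 + 1800 = 10035/4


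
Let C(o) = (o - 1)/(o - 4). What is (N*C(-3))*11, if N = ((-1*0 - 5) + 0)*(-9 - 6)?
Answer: 3300/7 ≈ 471.43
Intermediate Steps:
C(o) = (-1 + o)/(-4 + o)
N = 75 (N = ((0 - 5) + 0)*(-15) = (-5 + 0)*(-15) = -5*(-15) = 75)
(N*C(-3))*11 = (75*((-1 - 3)/(-4 - 3)))*11 = (75*(-4/(-7)))*11 = (75*(-⅐*(-4)))*11 = (75*(4/7))*11 = (300/7)*11 = 3300/7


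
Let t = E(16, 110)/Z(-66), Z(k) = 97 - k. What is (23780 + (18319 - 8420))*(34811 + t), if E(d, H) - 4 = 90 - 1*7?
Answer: 191104076120/163 ≈ 1.1724e+9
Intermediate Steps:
E(d, H) = 87 (E(d, H) = 4 + (90 - 1*7) = 4 + (90 - 7) = 4 + 83 = 87)
t = 87/163 (t = 87/(97 - 1*(-66)) = 87/(97 + 66) = 87/163 ≈ 0.53374)
(23780 + (18319 - 8420))*(34811 + t) = (23780 + (18319 - 8420))*(34811 + 87/163) = (23780 + 9899)*(5674280/163) = 33679*(5674280/163) = 191104076120/163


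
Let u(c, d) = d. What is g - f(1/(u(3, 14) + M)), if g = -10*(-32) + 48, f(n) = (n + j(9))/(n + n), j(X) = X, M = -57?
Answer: 561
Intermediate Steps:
f(n) = (9 + n)/(2*n) (f(n) = (n + 9)/(n + n) = (9 + n)/((2*n)) = (9 + n)*(1/(2*n)) = (9 + n)/(2*n))
g = 368 (g = 320 + 48 = 368)
g - f(1/(u(3, 14) + M)) = 368 - (9 + 1/(14 - 57))/(2*(1/(14 - 57))) = 368 - (9 + 1/(-43))/(2*(1/(-43))) = 368 - (9 - 1/43)/(2*(-1/43)) = 368 - (-43)*386/(2*43) = 368 - 1*(-193) = 368 + 193 = 561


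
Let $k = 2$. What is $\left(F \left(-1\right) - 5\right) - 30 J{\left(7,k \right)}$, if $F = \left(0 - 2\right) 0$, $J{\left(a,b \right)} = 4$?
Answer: $-125$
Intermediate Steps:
$F = 0$ ($F = \left(-2\right) 0 = 0$)
$\left(F \left(-1\right) - 5\right) - 30 J{\left(7,k \right)} = \left(0 \left(-1\right) - 5\right) - 120 = \left(0 - 5\right) - 120 = -5 - 120 = -125$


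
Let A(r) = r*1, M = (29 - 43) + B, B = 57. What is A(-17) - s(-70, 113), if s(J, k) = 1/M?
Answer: -732/43 ≈ -17.023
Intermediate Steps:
M = 43 (M = (29 - 43) + 57 = -14 + 57 = 43)
A(r) = r
s(J, k) = 1/43
A(-17) - s(-70, 113) = -17 - 1*1/43 = -17 - 1/43 = -732/43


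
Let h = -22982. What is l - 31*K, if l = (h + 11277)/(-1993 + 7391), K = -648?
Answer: 108423319/5398 ≈ 20086.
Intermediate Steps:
l = -11705/5398 (l = (-22982 + 11277)/(-1993 + 7391) = -11705/5398 ≈ -2.1684)
l - 31*K = -11705/5398 - 31*(-648) = -11705/5398 - 1*(-20088) = -11705/5398 + 20088 = 108423319/5398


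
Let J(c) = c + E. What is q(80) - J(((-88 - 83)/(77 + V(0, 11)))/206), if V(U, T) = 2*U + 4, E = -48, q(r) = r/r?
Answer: 90865/1854 ≈ 49.010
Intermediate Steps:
q(r) = 1
V(U, T) = 4 + 2*U
J(c) = -48 + c (J(c) = c - 48 = -48 + c)
q(80) - J(((-88 - 83)/(77 + V(0, 11)))/206) = 1 - (-48 + ((-88 - 83)/(77 + (4 + 2*0)))/206) = 1 - (-48 - 171/(77 + (4 + 0))*(1/206)) = 1 - (-48 - 171/(77 + 4)*(1/206)) = 1 - (-48 - 171/81*(1/206)) = 1 - (-48 - 171*1/81*(1/206)) = 1 - (-48 - 19/9*1/206) = 1 - (-48 - 19/1854) = 1 - 1*(-89011/1854) = 1 + 89011/1854 = 90865/1854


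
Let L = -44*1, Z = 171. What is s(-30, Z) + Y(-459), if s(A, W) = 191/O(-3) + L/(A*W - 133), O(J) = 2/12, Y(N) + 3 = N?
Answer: 3599936/5263 ≈ 684.01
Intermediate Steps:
Y(N) = -3 + N
O(J) = 1/6 (O(J) = 2*(1/12) = 1/6)
L = -44
s(A, W) = 1146 - 44/(-133 + A*W) (s(A, W) = 191/(1/6) - 44/(A*W - 133) = 191*6 - 44/(-133 + A*W) = 1146 - 44/(-133 + A*W))
s(-30, Z) + Y(-459) = 2*(-76231 + 573*(-30)*171)/(-133 - 30*171) + (-3 - 459) = 2*(-76231 - 2939490)/(-133 - 5130) - 462 = 2*(-3015721)/(-5263) - 462 = 2*(-1/5263)*(-3015721) - 462 = 6031442/5263 - 462 = 3599936/5263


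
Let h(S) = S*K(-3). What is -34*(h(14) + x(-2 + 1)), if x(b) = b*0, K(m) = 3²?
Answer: -4284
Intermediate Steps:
K(m) = 9
x(b) = 0
h(S) = 9*S (h(S) = S*9 = 9*S)
-34*(h(14) + x(-2 + 1)) = -34*(9*14 + 0) = -34*(126 + 0) = -34*126 = -4284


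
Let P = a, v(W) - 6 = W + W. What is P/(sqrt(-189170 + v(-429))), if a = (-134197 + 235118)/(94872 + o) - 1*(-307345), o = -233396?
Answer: -42574557859*I*sqrt(3878)/3760372504 ≈ -705.06*I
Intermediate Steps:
v(W) = 6 + 2*W (v(W) = 6 + (W + W) = 6 + 2*W)
a = 42574557859/138524 (a = (-134197 + 235118)/(94872 - 233396) - 1*(-307345) = 100921/(-138524) + 307345 = 100921*(-1/138524) + 307345 = -100921/138524 + 307345 = 42574557859/138524 ≈ 3.0734e+5)
P = 42574557859/138524 ≈ 3.0734e+5
P/(sqrt(-189170 + v(-429))) = 42574557859/(138524*(sqrt(-189170 + (6 + 2*(-429))))) = 42574557859/(138524*(sqrt(-189170 + (6 - 858)))) = 42574557859/(138524*(sqrt(-189170 - 852))) = 42574557859/(138524*(sqrt(-190022))) = 42574557859/(138524*((7*I*sqrt(3878)))) = 42574557859*(-I*sqrt(3878)/27146)/138524 = -42574557859*I*sqrt(3878)/3760372504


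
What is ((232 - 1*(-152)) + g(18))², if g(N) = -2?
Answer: 145924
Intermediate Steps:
((232 - 1*(-152)) + g(18))² = ((232 - 1*(-152)) - 2)² = ((232 + 152) - 2)² = (384 - 2)² = 382² = 145924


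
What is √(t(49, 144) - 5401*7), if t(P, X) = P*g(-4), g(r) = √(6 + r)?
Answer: √(-37807 + 49*√2) ≈ 194.26*I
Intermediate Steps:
t(P, X) = P*√2 (t(P, X) = P*√(6 - 4) = P*√2)
√(t(49, 144) - 5401*7) = √(49*√2 - 5401*7) = √(49*√2 - 37807) = √(-37807 + 49*√2)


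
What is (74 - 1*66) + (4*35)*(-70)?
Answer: -9792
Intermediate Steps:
(74 - 1*66) + (4*35)*(-70) = (74 - 66) + 140*(-70) = 8 - 9800 = -9792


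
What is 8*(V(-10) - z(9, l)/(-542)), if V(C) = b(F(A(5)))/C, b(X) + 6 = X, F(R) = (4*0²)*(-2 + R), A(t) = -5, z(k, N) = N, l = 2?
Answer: 6544/1355 ≈ 4.8295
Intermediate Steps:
F(R) = 0 (F(R) = (4*0)*(-2 + R) = 0*(-2 + R) = 0)
b(X) = -6 + X
V(C) = -6/C (V(C) = (-6 + 0)/C = -6/C)
8*(V(-10) - z(9, l)/(-542)) = 8*(-6/(-10) - 2/(-542)) = 8*(-6*(-⅒) - 2*(-1)/542) = 8*(⅗ - 1*(-1/271)) = 8*(⅗ + 1/271) = 8*(818/1355) = 6544/1355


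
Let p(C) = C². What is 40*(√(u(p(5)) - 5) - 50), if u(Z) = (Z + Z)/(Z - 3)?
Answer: -2000 + 40*I*√330/11 ≈ -2000.0 + 66.058*I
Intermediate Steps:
u(Z) = 2*Z/(-3 + Z) (u(Z) = (2*Z)/(-3 + Z) = 2*Z/(-3 + Z))
40*(√(u(p(5)) - 5) - 50) = 40*(√(2*5²/(-3 + 5²) - 5) - 50) = 40*(√(2*25/(-3 + 25) - 5) - 50) = 40*(√(2*25/22 - 5) - 50) = 40*(√(2*25*(1/22) - 5) - 50) = 40*(√(25/11 - 5) - 50) = 40*(√(-30/11) - 50) = 40*(I*√330/11 - 50) = 40*(-50 + I*√330/11) = -2000 + 40*I*√330/11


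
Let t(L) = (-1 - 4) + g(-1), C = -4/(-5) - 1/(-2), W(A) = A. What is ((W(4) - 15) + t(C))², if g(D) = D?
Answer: 289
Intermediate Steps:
C = 13/10 (C = -4*(-⅕) - 1*(-½) = ⅘ + ½ = 13/10 ≈ 1.3000)
t(L) = -6 (t(L) = (-1 - 4) - 1 = -5 - 1 = -6)
((W(4) - 15) + t(C))² = ((4 - 15) - 6)² = (-11 - 6)² = (-17)² = 289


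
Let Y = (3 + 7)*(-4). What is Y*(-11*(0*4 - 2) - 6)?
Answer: -640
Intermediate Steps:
Y = -40 (Y = 10*(-4) = -40)
Y*(-11*(0*4 - 2) - 6) = -40*(-11*(0*4 - 2) - 6) = -40*(-11*(0 - 2) - 6) = -40*(-11*(-2) - 6) = -40*(22 - 6) = -40*16 = -640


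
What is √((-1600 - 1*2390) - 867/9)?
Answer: I*√36777/3 ≈ 63.924*I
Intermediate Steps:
√((-1600 - 1*2390) - 867/9) = √((-1600 - 2390) - 867*⅑) = √(-3990 - 289/3) = √(-12259/3) = I*√36777/3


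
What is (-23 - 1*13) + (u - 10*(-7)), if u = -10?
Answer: 24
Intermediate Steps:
(-23 - 1*13) + (u - 10*(-7)) = (-23 - 1*13) + (-10 - 10*(-7)) = (-23 - 13) + (-10 + 70) = -36 + 60 = 24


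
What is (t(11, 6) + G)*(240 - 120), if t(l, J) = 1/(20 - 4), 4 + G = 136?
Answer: 31695/2 ≈ 15848.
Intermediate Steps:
G = 132 (G = -4 + 136 = 132)
t(l, J) = 1/16
(t(11, 6) + G)*(240 - 120) = (1/16 + 132)*(240 - 120) = (2113/16)*120 = 31695/2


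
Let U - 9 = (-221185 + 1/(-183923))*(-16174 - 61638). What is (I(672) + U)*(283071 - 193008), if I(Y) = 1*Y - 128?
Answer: 285091792610383161333/183923 ≈ 1.5501e+15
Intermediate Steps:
I(Y) = -128 + Y (I(Y) = Y - 128 = -128 + Y)
U = 3165470654977179/183923 (U = 9 + (-221185 + 1/(-183923))*(-16174 - 61638) = 9 + (-221185 - 1/183923)*(-77812) = 9 - 40681008756/183923*(-77812) = 9 + 3165470653321872/183923 = 3165470654977179/183923 ≈ 1.7211e+10)
(I(672) + U)*(283071 - 193008) = ((-128 + 672) + 3165470654977179/183923)*(283071 - 193008) = (544 + 3165470654977179/183923)*90063 = (3165470755031291/183923)*90063 = 285091792610383161333/183923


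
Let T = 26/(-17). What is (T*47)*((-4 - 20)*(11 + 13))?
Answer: 703872/17 ≈ 41404.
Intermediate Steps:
T = -26/17 (T = 26*(-1/17) = -26/17 ≈ -1.5294)
(T*47)*((-4 - 20)*(11 + 13)) = (-26/17*47)*((-4 - 20)*(11 + 13)) = -(-29328)*24/17 = -1222/17*(-576) = 703872/17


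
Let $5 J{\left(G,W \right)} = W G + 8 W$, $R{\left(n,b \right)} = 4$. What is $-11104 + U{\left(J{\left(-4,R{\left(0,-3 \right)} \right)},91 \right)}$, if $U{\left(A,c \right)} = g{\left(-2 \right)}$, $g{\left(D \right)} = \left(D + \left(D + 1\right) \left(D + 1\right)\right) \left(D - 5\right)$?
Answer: $-11097$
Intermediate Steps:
$g{\left(D \right)} = \left(-5 + D\right) \left(D + \left(1 + D\right)^{2}\right)$ ($g{\left(D \right)} = \left(D + \left(1 + D\right) \left(1 + D\right)\right) \left(-5 + D\right) = \left(D + \left(1 + D\right)^{2}\right) \left(-5 + D\right) = \left(-5 + D\right) \left(D + \left(1 + D\right)^{2}\right)$)
$J{\left(G,W \right)} = \frac{8 W}{5} + \frac{G W}{5}$ ($J{\left(G,W \right)} = \frac{W G + 8 W}{5} = \frac{G W + 8 W}{5} = \frac{8 W + G W}{5} = \frac{8 W}{5} + \frac{G W}{5}$)
$U{\left(A,c \right)} = 7$ ($U{\left(A,c \right)} = -5 + \left(-2\right)^{3} - -28 - 2 \left(-2\right)^{2} = -5 - 8 + 28 - 8 = 7$)
$-11104 + U{\left(J{\left(-4,R{\left(0,-3 \right)} \right)},91 \right)} = -11104 + 7 = -11097$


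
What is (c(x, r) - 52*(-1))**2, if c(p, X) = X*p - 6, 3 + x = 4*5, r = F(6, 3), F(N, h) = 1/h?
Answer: 24025/9 ≈ 2669.4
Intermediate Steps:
r = 1/3 ≈ 0.33333
x = 17 (x = -3 + 4*5 = -3 + 20 = 17)
c(p, X) = -6 + X*p
(c(x, r) - 52*(-1))**2 = ((-6 + (1/3)*17) - 52*(-1))**2 = ((-6 + 17/3) - 4*(-13))**2 = (-1/3 + 52)**2 = (155/3)**2 = 24025/9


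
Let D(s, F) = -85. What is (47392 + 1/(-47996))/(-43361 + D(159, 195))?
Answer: -2274626431/2085234216 ≈ -1.0908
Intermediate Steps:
(47392 + 1/(-47996))/(-43361 + D(159, 195)) = (47392 + 1/(-47996))/(-43361 - 85) = (47392 - 1/47996)/(-43446) = (2274626431/47996)*(-1/43446) = -2274626431/2085234216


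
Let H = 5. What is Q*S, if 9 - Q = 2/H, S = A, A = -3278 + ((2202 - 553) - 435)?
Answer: -88752/5 ≈ -17750.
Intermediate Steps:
A = -2064 (A = -3278 + (1649 - 435) = -3278 + 1214 = -2064)
S = -2064
Q = 43/5 (Q = 9 - 2/5 = 9 - 1*⅖ = 9 - ⅖ = 43/5 ≈ 8.6000)
Q*S = (43/5)*(-2064) = -88752/5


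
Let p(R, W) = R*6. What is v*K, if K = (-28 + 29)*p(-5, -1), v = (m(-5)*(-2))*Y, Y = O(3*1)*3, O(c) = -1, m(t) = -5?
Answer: 900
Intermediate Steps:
Y = -3 (Y = -1*3 = -3)
p(R, W) = 6*R
v = -30 (v = -5*(-2)*(-3) = 10*(-3) = -30)
K = -30 (K = (-28 + 29)*(6*(-5)) = 1*(-30) = -30)
v*K = -30*(-30) = 900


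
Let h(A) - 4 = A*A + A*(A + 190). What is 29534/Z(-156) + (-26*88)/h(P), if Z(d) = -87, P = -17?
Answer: -9750872/28797 ≈ -338.61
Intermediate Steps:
h(A) = 4 + A² + A*(190 + A) (h(A) = 4 + (A*A + A*(A + 190)) = 4 + (A² + A*(190 + A)) = 4 + A² + A*(190 + A))
29534/Z(-156) + (-26*88)/h(P) = 29534/(-87) + (-26*88)/(4 + 2*(-17)² + 190*(-17)) = 29534*(-1/87) - 2288/(4 + 2*289 - 3230) = -29534/87 - 2288/(4 + 578 - 3230) = -29534/87 - 2288/(-2648) = -29534/87 - 2288*(-1/2648) = -29534/87 + 286/331 = -9750872/28797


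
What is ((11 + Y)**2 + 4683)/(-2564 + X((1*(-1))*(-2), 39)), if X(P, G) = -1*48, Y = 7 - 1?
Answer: -1243/653 ≈ -1.9035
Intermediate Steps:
Y = 6
X(P, G) = -48
((11 + Y)**2 + 4683)/(-2564 + X((1*(-1))*(-2), 39)) = ((11 + 6)**2 + 4683)/(-2564 - 48) = (17**2 + 4683)/(-2612) = (289 + 4683)*(-1/2612) = 4972*(-1/2612) = -1243/653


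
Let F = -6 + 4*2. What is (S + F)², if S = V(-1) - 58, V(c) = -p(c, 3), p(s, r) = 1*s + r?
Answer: 3364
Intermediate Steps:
p(s, r) = r + s (p(s, r) = s + r = r + s)
V(c) = -3 - c (V(c) = -(3 + c) = -3 - c)
S = -60 (S = (-3 - 1*(-1)) - 58 = (-3 + 1) - 58 = -2 - 58 = -60)
F = 2 (F = -6 + 8 = 2)
(S + F)² = (-60 + 2)² = (-58)² = 3364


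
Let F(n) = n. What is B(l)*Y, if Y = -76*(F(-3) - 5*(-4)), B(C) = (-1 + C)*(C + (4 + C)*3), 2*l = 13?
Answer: -270028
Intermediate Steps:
l = 13/2 (l = (1/2)*13 = 13/2 ≈ 6.5000)
B(C) = (-1 + C)*(12 + 4*C) (B(C) = (-1 + C)*(C + (12 + 3*C)) = (-1 + C)*(12 + 4*C))
Y = -1292 (Y = -76*(-3 - 5*(-4)) = -76*(-3 + 20) = -76*17 = -1292)
B(l)*Y = (-12 + 4*(13/2)**2 + 8*(13/2))*(-1292) = (-12 + 4*(169/4) + 52)*(-1292) = (-12 + 169 + 52)*(-1292) = 209*(-1292) = -270028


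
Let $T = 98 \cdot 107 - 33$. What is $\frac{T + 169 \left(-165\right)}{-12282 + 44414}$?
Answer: $- \frac{4358}{8033} \approx -0.54251$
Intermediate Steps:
$T = 10453$ ($T = 10486 - 33 = 10453$)
$\frac{T + 169 \left(-165\right)}{-12282 + 44414} = \frac{10453 + 169 \left(-165\right)}{-12282 + 44414} = \frac{10453 - 27885}{32132} = \left(-17432\right) \frac{1}{32132} = - \frac{4358}{8033}$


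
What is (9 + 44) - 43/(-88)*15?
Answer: 5309/88 ≈ 60.330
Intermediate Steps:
(9 + 44) - 43/(-88)*15 = 53 - 43*(-1/88)*15 = 53 + (43/88)*15 = 53 + 645/88 = 5309/88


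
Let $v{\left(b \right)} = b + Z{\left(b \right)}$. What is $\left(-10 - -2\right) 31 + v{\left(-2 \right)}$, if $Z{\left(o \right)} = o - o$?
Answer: $-250$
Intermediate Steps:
$Z{\left(o \right)} = 0$
$v{\left(b \right)} = b$ ($v{\left(b \right)} = b + 0 = b$)
$\left(-10 - -2\right) 31 + v{\left(-2 \right)} = \left(-10 - -2\right) 31 - 2 = \left(-10 + 2\right) 31 - 2 = \left(-8\right) 31 - 2 = -248 - 2 = -250$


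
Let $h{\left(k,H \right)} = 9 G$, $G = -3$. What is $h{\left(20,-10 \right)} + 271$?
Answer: $244$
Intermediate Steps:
$h{\left(k,H \right)} = -27$ ($h{\left(k,H \right)} = 9 \left(-3\right) = -27$)
$h{\left(20,-10 \right)} + 271 = -27 + 271 = 244$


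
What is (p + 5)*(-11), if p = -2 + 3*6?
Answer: -231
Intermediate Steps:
p = 16 (p = -2 + 18 = 16)
(p + 5)*(-11) = (16 + 5)*(-11) = 21*(-11) = -231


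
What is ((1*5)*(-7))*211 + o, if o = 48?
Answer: -7337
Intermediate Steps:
((1*5)*(-7))*211 + o = ((1*5)*(-7))*211 + 48 = (5*(-7))*211 + 48 = -35*211 + 48 = -7385 + 48 = -7337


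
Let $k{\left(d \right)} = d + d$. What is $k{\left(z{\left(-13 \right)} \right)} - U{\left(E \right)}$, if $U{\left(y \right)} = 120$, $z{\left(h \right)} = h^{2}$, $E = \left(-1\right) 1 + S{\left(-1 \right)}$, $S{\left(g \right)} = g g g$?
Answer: $218$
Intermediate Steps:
$S{\left(g \right)} = g^{3}$ ($S{\left(g \right)} = g^{2} g = g^{3}$)
$E = -2$ ($E = \left(-1\right) 1 + \left(-1\right)^{3} = -1 - 1 = -2$)
$k{\left(d \right)} = 2 d$
$k{\left(z{\left(-13 \right)} \right)} - U{\left(E \right)} = 2 \left(-13\right)^{2} - 120 = 2 \cdot 169 - 120 = 338 - 120 = 218$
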